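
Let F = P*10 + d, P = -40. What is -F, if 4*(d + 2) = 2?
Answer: 803/2 ≈ 401.50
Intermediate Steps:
d = -3/2 (d = -2 + (¼)*2 = -2 + ½ = -3/2 ≈ -1.5000)
F = -803/2 (F = -40*10 - 3/2 = -400 - 3/2 = -803/2 ≈ -401.50)
-F = -1*(-803/2) = 803/2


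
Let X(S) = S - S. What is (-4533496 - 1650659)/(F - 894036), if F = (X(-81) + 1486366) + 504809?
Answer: -2061385/365713 ≈ -5.6366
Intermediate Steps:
X(S) = 0
F = 1991175 (F = (0 + 1486366) + 504809 = 1486366 + 504809 = 1991175)
(-4533496 - 1650659)/(F - 894036) = (-4533496 - 1650659)/(1991175 - 894036) = -6184155/1097139 = -6184155*1/1097139 = -2061385/365713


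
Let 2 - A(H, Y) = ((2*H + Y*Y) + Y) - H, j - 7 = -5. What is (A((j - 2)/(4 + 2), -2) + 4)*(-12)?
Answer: -48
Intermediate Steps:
j = 2 (j = 7 - 5 = 2)
A(H, Y) = 2 - H - Y - Y**2 (A(H, Y) = 2 - (((2*H + Y*Y) + Y) - H) = 2 - (((2*H + Y**2) + Y) - H) = 2 - (((Y**2 + 2*H) + Y) - H) = 2 - ((Y + Y**2 + 2*H) - H) = 2 - (H + Y + Y**2) = 2 + (-H - Y - Y**2) = 2 - H - Y - Y**2)
(A((j - 2)/(4 + 2), -2) + 4)*(-12) = ((2 - (2 - 2)/(4 + 2) - 1*(-2) - 1*(-2)**2) + 4)*(-12) = ((2 - 0/6 + 2 - 1*4) + 4)*(-12) = ((2 - 0/6 + 2 - 4) + 4)*(-12) = ((2 - 1*0 + 2 - 4) + 4)*(-12) = ((2 + 0 + 2 - 4) + 4)*(-12) = (0 + 4)*(-12) = 4*(-12) = -48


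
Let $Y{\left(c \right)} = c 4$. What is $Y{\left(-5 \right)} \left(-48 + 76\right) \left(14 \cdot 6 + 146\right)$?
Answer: $-128800$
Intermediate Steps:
$Y{\left(c \right)} = 4 c$
$Y{\left(-5 \right)} \left(-48 + 76\right) \left(14 \cdot 6 + 146\right) = 4 \left(-5\right) \left(-48 + 76\right) \left(14 \cdot 6 + 146\right) = - 20 \cdot 28 \left(84 + 146\right) = - 20 \cdot 28 \cdot 230 = \left(-20\right) 6440 = -128800$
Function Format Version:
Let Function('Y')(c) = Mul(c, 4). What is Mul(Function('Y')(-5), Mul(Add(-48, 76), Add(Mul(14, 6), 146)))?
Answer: -128800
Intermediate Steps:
Function('Y')(c) = Mul(4, c)
Mul(Function('Y')(-5), Mul(Add(-48, 76), Add(Mul(14, 6), 146))) = Mul(Mul(4, -5), Mul(Add(-48, 76), Add(Mul(14, 6), 146))) = Mul(-20, Mul(28, Add(84, 146))) = Mul(-20, Mul(28, 230)) = Mul(-20, 6440) = -128800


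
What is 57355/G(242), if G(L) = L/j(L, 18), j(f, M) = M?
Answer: 516195/121 ≈ 4266.1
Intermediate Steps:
G(L) = L/18
57355/G(242) = 57355/(((1/18)*242)) = 57355/(121/9) = 57355*(9/121) = 516195/121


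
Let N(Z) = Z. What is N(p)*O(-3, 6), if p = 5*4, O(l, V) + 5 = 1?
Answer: -80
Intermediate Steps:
O(l, V) = -4 (O(l, V) = -5 + 1 = -4)
p = 20
N(p)*O(-3, 6) = 20*(-4) = -80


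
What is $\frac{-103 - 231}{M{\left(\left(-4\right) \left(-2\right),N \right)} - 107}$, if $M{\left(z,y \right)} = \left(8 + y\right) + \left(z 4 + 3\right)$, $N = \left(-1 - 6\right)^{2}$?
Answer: $\frac{334}{15} \approx 22.267$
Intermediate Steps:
$N = 49$ ($N = \left(-1 - 6\right)^{2} = \left(-7\right)^{2} = 49$)
$M{\left(z,y \right)} = 11 + y + 4 z$ ($M{\left(z,y \right)} = \left(8 + y\right) + \left(4 z + 3\right) = \left(8 + y\right) + \left(3 + 4 z\right) = 11 + y + 4 z$)
$\frac{-103 - 231}{M{\left(\left(-4\right) \left(-2\right),N \right)} - 107} = \frac{-103 - 231}{\left(11 + 49 + 4 \left(\left(-4\right) \left(-2\right)\right)\right) - 107} = - \frac{334}{\left(11 + 49 + 4 \cdot 8\right) - 107} = - \frac{334}{\left(11 + 49 + 32\right) - 107} = - \frac{334}{92 - 107} = - \frac{334}{-15} = \left(-334\right) \left(- \frac{1}{15}\right) = \frac{334}{15}$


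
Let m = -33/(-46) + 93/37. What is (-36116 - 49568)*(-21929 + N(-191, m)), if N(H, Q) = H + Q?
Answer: 1612690309922/851 ≈ 1.8951e+9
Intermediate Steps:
m = 5499/1702 (m = -33*(-1/46) + 93*(1/37) = 33/46 + 93/37 = 5499/1702 ≈ 3.2309)
(-36116 - 49568)*(-21929 + N(-191, m)) = (-36116 - 49568)*(-21929 + (-191 + 5499/1702)) = -85684*(-21929 - 319583/1702) = -85684*(-37642741/1702) = 1612690309922/851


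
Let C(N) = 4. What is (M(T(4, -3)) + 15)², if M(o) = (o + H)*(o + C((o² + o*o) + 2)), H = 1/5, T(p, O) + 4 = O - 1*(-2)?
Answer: 9801/25 ≈ 392.04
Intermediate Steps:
T(p, O) = -2 + O (T(p, O) = -4 + (O - 1*(-2)) = -4 + (O + 2) = -4 + (2 + O) = -2 + O)
H = ⅕ ≈ 0.20000
M(o) = (4 + o)*(⅕ + o) (M(o) = (o + ⅕)*(o + 4) = (⅕ + o)*(4 + o) = (4 + o)*(⅕ + o))
(M(T(4, -3)) + 15)² = ((⅘ + (-2 - 3)² + 21*(-2 - 3)/5) + 15)² = ((⅘ + (-5)² + (21/5)*(-5)) + 15)² = ((⅘ + 25 - 21) + 15)² = (24/5 + 15)² = (99/5)² = 9801/25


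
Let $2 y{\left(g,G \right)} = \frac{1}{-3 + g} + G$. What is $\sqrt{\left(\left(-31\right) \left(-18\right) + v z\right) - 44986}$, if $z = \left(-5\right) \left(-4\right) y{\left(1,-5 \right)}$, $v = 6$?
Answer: $i \sqrt{44758} \approx 211.56 i$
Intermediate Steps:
$y{\left(g,G \right)} = \frac{G}{2} + \frac{1}{2 \left(-3 + g\right)}$ ($y{\left(g,G \right)} = \frac{\frac{1}{-3 + g} + G}{2} = \frac{G + \frac{1}{-3 + g}}{2} = \frac{G}{2} + \frac{1}{2 \left(-3 + g\right)}$)
$z = -55$ ($z = \left(-5\right) \left(-4\right) \frac{1 - -15 - 5}{2 \left(-3 + 1\right)} = 20 \frac{1 + 15 - 5}{2 \left(-2\right)} = 20 \cdot \frac{1}{2} \left(- \frac{1}{2}\right) 11 = 20 \left(- \frac{11}{4}\right) = -55$)
$\sqrt{\left(\left(-31\right) \left(-18\right) + v z\right) - 44986} = \sqrt{\left(\left(-31\right) \left(-18\right) + 6 \left(-55\right)\right) - 44986} = \sqrt{\left(558 - 330\right) - 44986} = \sqrt{228 - 44986} = \sqrt{-44758} = i \sqrt{44758}$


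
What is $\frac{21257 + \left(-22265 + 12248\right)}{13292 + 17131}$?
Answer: $\frac{11240}{30423} \approx 0.36946$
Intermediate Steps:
$\frac{21257 + \left(-22265 + 12248\right)}{13292 + 17131} = \frac{21257 - 10017}{30423} = 11240 \cdot \frac{1}{30423} = \frac{11240}{30423}$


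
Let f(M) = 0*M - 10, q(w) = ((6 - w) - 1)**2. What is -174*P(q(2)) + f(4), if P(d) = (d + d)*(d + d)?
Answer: -56386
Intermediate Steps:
q(w) = (5 - w)**2
P(d) = 4*d**2 (P(d) = (2*d)*(2*d) = 4*d**2)
f(M) = -10 (f(M) = 0 - 10 = -10)
-174*P(q(2)) + f(4) = -696*((-5 + 2)**2)**2 - 10 = -696*((-3)**2)**2 - 10 = -696*9**2 - 10 = -696*81 - 10 = -174*324 - 10 = -56376 - 10 = -56386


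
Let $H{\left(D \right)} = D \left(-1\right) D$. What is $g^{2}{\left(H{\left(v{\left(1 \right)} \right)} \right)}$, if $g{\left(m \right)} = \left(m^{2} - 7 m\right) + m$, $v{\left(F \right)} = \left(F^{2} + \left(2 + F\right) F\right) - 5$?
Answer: $49$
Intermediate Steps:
$v{\left(F \right)} = -5 + F^{2} + F \left(2 + F\right)$ ($v{\left(F \right)} = \left(F^{2} + F \left(2 + F\right)\right) - 5 = -5 + F^{2} + F \left(2 + F\right)$)
$H{\left(D \right)} = - D^{2}$ ($H{\left(D \right)} = - D D = - D^{2}$)
$g{\left(m \right)} = m^{2} - 6 m$
$g^{2}{\left(H{\left(v{\left(1 \right)} \right)} \right)} = \left(- \left(-5 + 2 \cdot 1 + 2 \cdot 1^{2}\right)^{2} \left(-6 - \left(-5 + 2 \cdot 1 + 2 \cdot 1^{2}\right)^{2}\right)\right)^{2} = \left(- \left(-5 + 2 + 2 \cdot 1\right)^{2} \left(-6 - \left(-5 + 2 + 2 \cdot 1\right)^{2}\right)\right)^{2} = \left(- \left(-5 + 2 + 2\right)^{2} \left(-6 - \left(-5 + 2 + 2\right)^{2}\right)\right)^{2} = \left(- \left(-1\right)^{2} \left(-6 - \left(-1\right)^{2}\right)\right)^{2} = \left(\left(-1\right) 1 \left(-6 - 1\right)\right)^{2} = \left(- (-6 - 1)\right)^{2} = \left(\left(-1\right) \left(-7\right)\right)^{2} = 7^{2} = 49$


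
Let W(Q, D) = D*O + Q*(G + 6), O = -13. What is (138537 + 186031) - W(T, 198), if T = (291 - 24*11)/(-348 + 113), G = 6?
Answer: 76878694/235 ≈ 3.2714e+5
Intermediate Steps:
T = -27/235 (T = (291 - 264)/(-235) = 27*(-1/235) = -27/235 ≈ -0.11489)
W(Q, D) = -13*D + 12*Q (W(Q, D) = D*(-13) + Q*(6 + 6) = -13*D + Q*12 = -13*D + 12*Q)
(138537 + 186031) - W(T, 198) = (138537 + 186031) - (-13*198 + 12*(-27/235)) = 324568 - (-2574 - 324/235) = 324568 - 1*(-605214/235) = 324568 + 605214/235 = 76878694/235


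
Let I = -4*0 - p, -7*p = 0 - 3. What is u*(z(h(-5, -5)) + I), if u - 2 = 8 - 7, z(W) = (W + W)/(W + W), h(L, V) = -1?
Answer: 12/7 ≈ 1.7143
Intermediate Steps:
p = 3/7 (p = -(0 - 3)/7 = -⅐*(-3) = 3/7 ≈ 0.42857)
z(W) = 1 (z(W) = (2*W)/((2*W)) = (2*W)*(1/(2*W)) = 1)
u = 3 (u = 2 + (8 - 7) = 2 + 1 = 3)
I = -3/7 (I = -4*0 - 1*3/7 = 0 - 3/7 = -3/7 ≈ -0.42857)
u*(z(h(-5, -5)) + I) = 3*(1 - 3/7) = 3*(4/7) = 12/7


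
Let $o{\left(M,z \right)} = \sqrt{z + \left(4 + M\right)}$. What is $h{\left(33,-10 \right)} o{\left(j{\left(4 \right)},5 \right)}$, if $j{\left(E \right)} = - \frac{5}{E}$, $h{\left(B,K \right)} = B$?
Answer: $\frac{33 \sqrt{31}}{2} \approx 91.868$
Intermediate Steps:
$o{\left(M,z \right)} = \sqrt{4 + M + z}$
$h{\left(33,-10 \right)} o{\left(j{\left(4 \right)},5 \right)} = 33 \sqrt{4 - \frac{5}{4} + 5} = 33 \sqrt{\frac{31}{4}} = 33 \frac{\sqrt{31}}{2} = \frac{33 \sqrt{31}}{2}$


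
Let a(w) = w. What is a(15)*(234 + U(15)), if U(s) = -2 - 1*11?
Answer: 3315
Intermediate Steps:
U(s) = -13 (U(s) = -2 - 11 = -13)
a(15)*(234 + U(15)) = 15*(234 - 13) = 15*221 = 3315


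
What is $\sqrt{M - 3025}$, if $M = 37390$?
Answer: $\sqrt{34365} \approx 185.38$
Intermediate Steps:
$\sqrt{M - 3025} = \sqrt{37390 - 3025} = \sqrt{34365}$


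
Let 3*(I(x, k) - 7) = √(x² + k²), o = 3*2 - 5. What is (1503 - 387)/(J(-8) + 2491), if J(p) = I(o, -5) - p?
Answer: 12585132/28260149 - 1674*√26/28260149 ≈ 0.44503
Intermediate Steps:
o = 1 (o = 6 - 5 = 1)
I(x, k) = 7 + √(k² + x²)/3 (I(x, k) = 7 + √(x² + k²)/3 = 7 + √(k² + x²)/3)
J(p) = 7 - p + √26/3 (J(p) = (7 + √((-5)² + 1²)/3) - p = (7 + √(25 + 1)/3) - p = (7 + √26/3) - p = 7 - p + √26/3)
(1503 - 387)/(J(-8) + 2491) = (1503 - 387)/((7 - 1*(-8) + √26/3) + 2491) = 1116/((7 + 8 + √26/3) + 2491) = 1116/((15 + √26/3) + 2491) = 1116/(2506 + √26/3)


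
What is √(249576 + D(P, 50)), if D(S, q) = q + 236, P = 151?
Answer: √249862 ≈ 499.86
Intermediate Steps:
D(S, q) = 236 + q
√(249576 + D(P, 50)) = √(249576 + (236 + 50)) = √(249576 + 286) = √249862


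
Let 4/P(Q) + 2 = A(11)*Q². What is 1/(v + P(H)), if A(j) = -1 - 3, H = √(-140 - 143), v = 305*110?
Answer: 565/18955752 ≈ 2.9806e-5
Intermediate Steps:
v = 33550
H = I*√283 (H = √(-283) = I*√283 ≈ 16.823*I)
A(j) = -4
P(Q) = 4/(-2 - 4*Q²)
1/(v + P(H)) = 1/(33550 + 2/(-1 - 2*(I*√283)²)) = 1/(33550 + 2/(-1 - 2*(-283))) = 1/(33550 + 2/(-1 + 566)) = 1/(33550 + 2/565) = 1/(18955752/565) = 565/18955752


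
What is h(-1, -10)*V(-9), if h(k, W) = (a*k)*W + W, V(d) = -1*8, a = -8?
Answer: 720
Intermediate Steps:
V(d) = -8
h(k, W) = W - 8*W*k (h(k, W) = (-8*k)*W + W = -8*W*k + W = W - 8*W*k)
h(-1, -10)*V(-9) = -10*(1 - 8*(-1))*(-8) = -10*(1 + 8)*(-8) = -10*9*(-8) = -90*(-8) = 720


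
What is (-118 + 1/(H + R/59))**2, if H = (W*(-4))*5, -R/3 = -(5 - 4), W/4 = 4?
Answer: 4961956727025/356341129 ≈ 13925.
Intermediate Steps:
W = 16 (W = 4*4 = 16)
R = 3 (R = -(-3)*(5 - 4) = -(-3) = -3*(-1) = 3)
H = -320 (H = (16*(-4))*5 = -64*5 = -320)
(-118 + 1/(H + R/59))**2 = (-118 + 1/(-320 + 3/59))**2 = (-118 + 1/(-18877/59))**2 = (-118 - 59/18877)**2 = (-2227545/18877)**2 = 4961956727025/356341129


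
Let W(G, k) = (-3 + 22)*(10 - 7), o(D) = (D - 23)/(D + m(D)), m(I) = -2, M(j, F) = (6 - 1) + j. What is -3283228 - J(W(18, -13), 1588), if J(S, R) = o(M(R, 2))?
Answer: -5223617318/1591 ≈ -3.2832e+6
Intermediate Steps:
M(j, F) = 5 + j
o(D) = (-23 + D)/(-2 + D) (o(D) = (D - 23)/(D - 2) = (-23 + D)/(-2 + D))
W(G, k) = 57 (W(G, k) = 19*3 = 57)
J(S, R) = (-18 + R)/(3 + R) (J(S, R) = (-23 + (5 + R))/(-2 + (5 + R)) = (-18 + R)/(3 + R))
-3283228 - J(W(18, -13), 1588) = -3283228 - (-18 + 1588)/(3 + 1588) = -3283228 - 1570/1591 = -5223617318/1591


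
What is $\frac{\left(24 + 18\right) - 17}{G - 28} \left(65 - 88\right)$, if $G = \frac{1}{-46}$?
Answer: $\frac{26450}{1289} \approx 20.52$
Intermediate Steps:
$G = - \frac{1}{46} \approx -0.021739$
$\frac{\left(24 + 18\right) - 17}{G - 28} \left(65 - 88\right) = \frac{\left(24 + 18\right) - 17}{- \frac{1}{46} - 28} \left(65 - 88\right) = \frac{42 - 17}{- \frac{1289}{46}} \left(-23\right) = 25 \left(- \frac{46}{1289}\right) \left(-23\right) = \left(- \frac{1150}{1289}\right) \left(-23\right) = \frac{26450}{1289}$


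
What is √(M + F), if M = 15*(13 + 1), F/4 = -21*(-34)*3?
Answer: √8778 ≈ 93.691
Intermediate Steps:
F = 8568 (F = 4*(-21*(-34)*3) = 4*(714*3) = 4*2142 = 8568)
M = 210 (M = 15*14 = 210)
√(M + F) = √(210 + 8568) = √8778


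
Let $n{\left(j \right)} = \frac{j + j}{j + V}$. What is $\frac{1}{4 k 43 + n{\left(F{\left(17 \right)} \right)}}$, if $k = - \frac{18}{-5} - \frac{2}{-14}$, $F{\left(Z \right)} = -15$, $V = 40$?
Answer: $\frac{7}{4498} \approx 0.0015562$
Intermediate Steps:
$k = \frac{131}{35}$ ($k = \left(-18\right) \left(- \frac{1}{5}\right) - - \frac{1}{7} = \frac{18}{5} + \frac{1}{7} = \frac{131}{35} \approx 3.7429$)
$n{\left(j \right)} = \frac{2 j}{40 + j}$ ($n{\left(j \right)} = \frac{j + j}{j + 40} = \frac{2 j}{40 + j}$)
$\frac{1}{4 k 43 + n{\left(F{\left(17 \right)} \right)}} = \frac{1}{4 \cdot \frac{131}{35} \cdot 43 + 2 \left(-15\right) \frac{1}{40 - 15}} = \frac{1}{\frac{524}{35} \cdot 43 + 2 \left(-15\right) \frac{1}{25}} = \frac{1}{\frac{22532}{35} + 2 \left(-15\right) \frac{1}{25}} = \frac{1}{\frac{22532}{35} - \frac{6}{5}} = \frac{1}{\frac{4498}{7}} = \frac{7}{4498}$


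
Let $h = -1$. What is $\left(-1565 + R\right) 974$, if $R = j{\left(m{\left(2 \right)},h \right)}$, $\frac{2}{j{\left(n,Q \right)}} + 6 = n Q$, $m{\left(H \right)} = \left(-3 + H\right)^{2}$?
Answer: $- \frac{10672118}{7} \approx -1.5246 \cdot 10^{6}$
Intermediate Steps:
$j{\left(n,Q \right)} = \frac{2}{-6 + Q n}$ ($j{\left(n,Q \right)} = \frac{2}{-6 + n Q} = \frac{2}{-6 + Q n}$)
$R = - \frac{2}{7}$ ($R = \frac{2}{-6 - \left(-3 + 2\right)^{2}} = \frac{2}{-6 - \left(-1\right)^{2}} = \frac{2}{-6 - 1} = \frac{2}{-7} = 2 \left(- \frac{1}{7}\right) = - \frac{2}{7} \approx -0.28571$)
$\left(-1565 + R\right) 974 = \left(-1565 - \frac{2}{7}\right) 974 = \left(- \frac{10957}{7}\right) 974 = - \frac{10672118}{7}$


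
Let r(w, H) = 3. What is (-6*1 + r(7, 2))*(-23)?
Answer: 69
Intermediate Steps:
(-6*1 + r(7, 2))*(-23) = (-6*1 + 3)*(-23) = (-6 + 3)*(-23) = -3*(-23) = 69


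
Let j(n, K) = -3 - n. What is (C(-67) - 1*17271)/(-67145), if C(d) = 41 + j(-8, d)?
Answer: 265/1033 ≈ 0.25653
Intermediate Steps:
C(d) = 46 (C(d) = 41 + (-3 - 1*(-8)) = 41 + (-3 + 8) = 41 + 5 = 46)
(C(-67) - 1*17271)/(-67145) = (46 - 1*17271)/(-67145) = (46 - 17271)*(-1/67145) = -17225*(-1/67145) = 265/1033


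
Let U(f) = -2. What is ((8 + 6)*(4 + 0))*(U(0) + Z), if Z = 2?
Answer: 0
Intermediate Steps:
((8 + 6)*(4 + 0))*(U(0) + Z) = ((8 + 6)*(4 + 0))*(-2 + 2) = (14*4)*0 = 56*0 = 0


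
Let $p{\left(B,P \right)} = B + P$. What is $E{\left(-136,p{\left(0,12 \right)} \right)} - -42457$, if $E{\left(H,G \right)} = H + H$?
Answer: $42185$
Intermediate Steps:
$E{\left(H,G \right)} = 2 H$
$E{\left(-136,p{\left(0,12 \right)} \right)} - -42457 = 2 \left(-136\right) - -42457 = -272 + 42457 = 42185$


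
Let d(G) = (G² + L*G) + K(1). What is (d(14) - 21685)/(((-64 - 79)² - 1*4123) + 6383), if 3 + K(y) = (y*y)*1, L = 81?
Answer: -20357/22709 ≈ -0.89643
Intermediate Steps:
K(y) = -3 + y² (K(y) = -3 + (y*y)*1 = -3 + y²*1 = -3 + y²)
d(G) = -2 + G² + 81*G (d(G) = (G² + 81*G) + (-3 + 1²) = (G² + 81*G) + (-3 + 1) = (G² + 81*G) - 2 = -2 + G² + 81*G)
(d(14) - 21685)/(((-64 - 79)² - 1*4123) + 6383) = ((-2 + 14² + 81*14) - 21685)/(((-64 - 79)² - 1*4123) + 6383) = ((-2 + 196 + 1134) - 21685)/(((-143)² - 4123) + 6383) = (1328 - 21685)/((20449 - 4123) + 6383) = -20357/(16326 + 6383) = -20357/22709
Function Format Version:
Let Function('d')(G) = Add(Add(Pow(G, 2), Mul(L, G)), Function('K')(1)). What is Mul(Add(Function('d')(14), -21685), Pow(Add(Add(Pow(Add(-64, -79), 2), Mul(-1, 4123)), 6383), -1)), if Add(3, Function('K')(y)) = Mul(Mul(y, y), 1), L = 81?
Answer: Rational(-20357, 22709) ≈ -0.89643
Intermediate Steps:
Function('K')(y) = Add(-3, Pow(y, 2)) (Function('K')(y) = Add(-3, Mul(Mul(y, y), 1)) = Add(-3, Mul(Pow(y, 2), 1)) = Add(-3, Pow(y, 2)))
Function('d')(G) = Add(-2, Pow(G, 2), Mul(81, G)) (Function('d')(G) = Add(Add(Pow(G, 2), Mul(81, G)), Add(-3, Pow(1, 2))) = Add(Add(Pow(G, 2), Mul(81, G)), Add(-3, 1)) = Add(Add(Pow(G, 2), Mul(81, G)), -2) = Add(-2, Pow(G, 2), Mul(81, G)))
Mul(Add(Function('d')(14), -21685), Pow(Add(Add(Pow(Add(-64, -79), 2), Mul(-1, 4123)), 6383), -1)) = Mul(Add(Add(-2, Pow(14, 2), Mul(81, 14)), -21685), Pow(Add(Add(Pow(Add(-64, -79), 2), Mul(-1, 4123)), 6383), -1)) = Mul(Add(Add(-2, 196, 1134), -21685), Pow(Add(Add(Pow(-143, 2), -4123), 6383), -1)) = Mul(Add(1328, -21685), Pow(Add(Add(20449, -4123), 6383), -1)) = Mul(-20357, Pow(Add(16326, 6383), -1)) = Mul(-20357, Pow(22709, -1)) = Mul(-20357, Rational(1, 22709)) = Rational(-20357, 22709)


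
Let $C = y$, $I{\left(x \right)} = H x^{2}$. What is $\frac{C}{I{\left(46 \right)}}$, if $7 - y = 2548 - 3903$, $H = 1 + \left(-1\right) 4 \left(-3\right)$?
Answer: $\frac{681}{13754} \approx 0.049513$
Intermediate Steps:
$H = 13$ ($H = 1 - -12 = 1 + 12 = 13$)
$I{\left(x \right)} = 13 x^{2}$
$y = 1362$ ($y = 7 - \left(2548 - 3903\right) = 7 - -1355 = 7 + 1355 = 1362$)
$C = 1362$
$\frac{C}{I{\left(46 \right)}} = \frac{1362}{13 \cdot 46^{2}} = \frac{1362}{13 \cdot 2116} = \frac{1362}{27508} = 1362 \cdot \frac{1}{27508} = \frac{681}{13754}$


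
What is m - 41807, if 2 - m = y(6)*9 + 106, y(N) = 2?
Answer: -41929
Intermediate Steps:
m = -122 (m = 2 - (2*9 + 106) = 2 - (18 + 106) = 2 - 1*124 = 2 - 124 = -122)
m - 41807 = -122 - 41807 = -41929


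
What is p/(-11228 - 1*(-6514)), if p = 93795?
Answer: -93795/4714 ≈ -19.897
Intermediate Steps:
p/(-11228 - 1*(-6514)) = 93795/(-11228 - 1*(-6514)) = 93795/(-11228 + 6514) = 93795/(-4714) = 93795*(-1/4714) = -93795/4714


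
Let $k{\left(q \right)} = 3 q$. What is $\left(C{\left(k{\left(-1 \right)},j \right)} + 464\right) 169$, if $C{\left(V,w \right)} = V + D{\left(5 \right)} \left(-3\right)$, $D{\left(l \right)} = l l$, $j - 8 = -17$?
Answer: $65234$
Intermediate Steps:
$j = -9$ ($j = 8 - 17 = -9$)
$D{\left(l \right)} = l^{2}$
$C{\left(V,w \right)} = -75 + V$ ($C{\left(V,w \right)} = V + 5^{2} \left(-3\right) = V + 25 \left(-3\right) = V - 75 = -75 + V$)
$\left(C{\left(k{\left(-1 \right)},j \right)} + 464\right) 169 = \left(\left(-75 + 3 \left(-1\right)\right) + 464\right) 169 = \left(\left(-75 - 3\right) + 464\right) 169 = \left(-78 + 464\right) 169 = 386 \cdot 169 = 65234$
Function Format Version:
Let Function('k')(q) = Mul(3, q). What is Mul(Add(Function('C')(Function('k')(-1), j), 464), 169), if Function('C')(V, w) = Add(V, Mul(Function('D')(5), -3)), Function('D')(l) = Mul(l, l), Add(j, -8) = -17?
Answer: 65234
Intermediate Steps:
j = -9 (j = Add(8, -17) = -9)
Function('D')(l) = Pow(l, 2)
Function('C')(V, w) = Add(-75, V) (Function('C')(V, w) = Add(V, Mul(Pow(5, 2), -3)) = Add(V, Mul(25, -3)) = Add(V, -75) = Add(-75, V))
Mul(Add(Function('C')(Function('k')(-1), j), 464), 169) = Mul(Add(Add(-75, Mul(3, -1)), 464), 169) = Mul(Add(Add(-75, -3), 464), 169) = Mul(Add(-78, 464), 169) = Mul(386, 169) = 65234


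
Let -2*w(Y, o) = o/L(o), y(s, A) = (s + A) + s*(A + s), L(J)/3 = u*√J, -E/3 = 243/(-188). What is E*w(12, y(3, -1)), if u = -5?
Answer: 243*√2/940 ≈ 0.36559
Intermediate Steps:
E = 729/188 (E = -729/(-188) = -729*(-1)/188 = -3*(-243/188) = 729/188 ≈ 3.8777)
L(J) = -15*√J (L(J) = 3*(-5*√J) = -15*√J)
y(s, A) = A + s + s*(A + s) (y(s, A) = (A + s) + s*(A + s) = A + s + s*(A + s))
w(Y, o) = √o/30 (w(Y, o) = -o/(2*((-15*√o))) = -o*(-1/(15*√o))/2 = -(-1)*√o/30 = √o/30)
E*w(12, y(3, -1)) = 729*(√(-1 + 3 + 3² - 1*3)/30)/188 = 729*(√(-1 + 3 + 9 - 3)/30)/188 = 729*(√8/30)/188 = 729*((2*√2)/30)/188 = 729*(√2/15)/188 = 243*√2/940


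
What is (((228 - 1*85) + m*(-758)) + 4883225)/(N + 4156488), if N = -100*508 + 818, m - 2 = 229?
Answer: 2354135/2053253 ≈ 1.1465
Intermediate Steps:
m = 231 (m = 2 + 229 = 231)
N = -49982 (N = -50800 + 818 = -49982)
(((228 - 1*85) + m*(-758)) + 4883225)/(N + 4156488) = (((228 - 1*85) + 231*(-758)) + 4883225)/(-49982 + 4156488) = (((228 - 85) - 175098) + 4883225)/4106506 = ((143 - 175098) + 4883225)*(1/4106506) = (-174955 + 4883225)*(1/4106506) = 4708270*(1/4106506) = 2354135/2053253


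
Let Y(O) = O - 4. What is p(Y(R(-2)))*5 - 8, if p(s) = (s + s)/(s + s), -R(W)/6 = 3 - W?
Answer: -3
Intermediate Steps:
R(W) = -18 + 6*W (R(W) = -6*(3 - W) = -18 + 6*W)
Y(O) = -4 + O
p(s) = 1 (p(s) = (2*s)/((2*s)) = (2*s)*(1/(2*s)) = 1)
p(Y(R(-2)))*5 - 8 = 1*5 - 8 = 5 - 8 = -3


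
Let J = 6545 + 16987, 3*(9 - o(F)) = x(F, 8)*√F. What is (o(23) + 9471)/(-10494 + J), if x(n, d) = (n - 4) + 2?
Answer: 1580/2173 - 7*√23/13038 ≈ 0.72453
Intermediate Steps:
x(n, d) = -2 + n (x(n, d) = (-4 + n) + 2 = -2 + n)
o(F) = 9 - √F*(-2 + F)/3 (o(F) = 9 - (-2 + F)*√F/3 = 9 - √F*(-2 + F)/3)
J = 23532
(o(23) + 9471)/(-10494 + J) = ((9 + √23*(2 - 1*23)/3) + 9471)/(-10494 + 23532) = ((9 + √23*(2 - 23)/3) + 9471)/13038 = ((9 + (⅓)*√23*(-21)) + 9471)*(1/13038) = ((9 - 7*√23) + 9471)*(1/13038) = (9480 - 7*√23)*(1/13038) = 1580/2173 - 7*√23/13038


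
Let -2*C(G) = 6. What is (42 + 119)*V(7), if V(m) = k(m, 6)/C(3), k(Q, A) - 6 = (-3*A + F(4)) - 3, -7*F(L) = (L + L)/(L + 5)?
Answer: 21919/27 ≈ 811.81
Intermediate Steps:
F(L) = -2*L/(7*(5 + L)) (F(L) = -(L + L)/(7*(L + 5)) = -2*L/(7*(5 + L)))
k(Q, A) = 181/63 - 3*A (k(Q, A) = 6 + ((-3*A - 2*4/(35 + 7*4)) - 3) = 6 + ((-3*A - 2*4/(35 + 28)) - 3) = 6 + ((-3*A - 2*4/63) - 3) = 6 + ((-3*A - 2*4*1/63) - 3) = 6 + ((-3*A - 8/63) - 3) = 6 + ((-8/63 - 3*A) - 3) = 6 + (-197/63 - 3*A) = 181/63 - 3*A)
C(G) = -3 (C(G) = -1/2*6 = -3)
V(m) = 953/189 (V(m) = (181/63 - 3*6)/(-3) = (181/63 - 18)*(-1/3) = -953/63*(-1/3) = 953/189)
(42 + 119)*V(7) = (42 + 119)*(953/189) = 161*(953/189) = 21919/27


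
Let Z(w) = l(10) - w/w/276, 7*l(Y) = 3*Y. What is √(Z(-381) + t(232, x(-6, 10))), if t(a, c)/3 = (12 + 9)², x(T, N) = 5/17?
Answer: √1238561247/966 ≈ 36.432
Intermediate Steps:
x(T, N) = 5/17 (x(T, N) = 5*(1/17) = 5/17)
t(a, c) = 1323 (t(a, c) = 3*(12 + 9)² = 3*21² = 3*441 = 1323)
l(Y) = 3*Y/7 (l(Y) = (3*Y)/7 = 3*Y/7)
Z(w) = 8273/1932 (Z(w) = (3/7)*10 - w/w/276 = 30/7 - 1/276 = 8273/1932)
√(Z(-381) + t(232, x(-6, 10))) = √(8273/1932 + 1323) = √(2564309/1932) = √1238561247/966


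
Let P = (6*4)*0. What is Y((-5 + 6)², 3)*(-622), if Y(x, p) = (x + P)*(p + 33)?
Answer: -22392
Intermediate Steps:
P = 0 (P = 24*0 = 0)
Y(x, p) = x*(33 + p) (Y(x, p) = (x + 0)*(p + 33) = x*(33 + p))
Y((-5 + 6)², 3)*(-622) = ((-5 + 6)²*(33 + 3))*(-622) = (1²*36)*(-622) = (1*36)*(-622) = 36*(-622) = -22392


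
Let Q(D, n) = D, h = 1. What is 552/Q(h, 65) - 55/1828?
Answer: 1009001/1828 ≈ 551.97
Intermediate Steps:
552/Q(h, 65) - 55/1828 = 552/1 - 55/1828 = 552*1 - 55*1/1828 = 552 - 55/1828 = 1009001/1828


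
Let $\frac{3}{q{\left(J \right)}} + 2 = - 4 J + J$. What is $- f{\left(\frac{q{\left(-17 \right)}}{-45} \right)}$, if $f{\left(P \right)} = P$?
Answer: $\frac{1}{735} \approx 0.0013605$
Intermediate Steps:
$q{\left(J \right)} = \frac{3}{-2 - 3 J}$ ($q{\left(J \right)} = \frac{3}{-2 + \left(- 4 J + J\right)} = \frac{3}{-2 - 3 J}$)
$- f{\left(\frac{q{\left(-17 \right)}}{-45} \right)} = - \frac{\left(-3\right) \frac{1}{2 + 3 \left(-17\right)}}{-45} = - \frac{- \frac{3}{2 - 51} \left(-1\right)}{45} = - \frac{- \frac{3}{-49} \left(-1\right)}{45} = - \frac{\left(-3\right) \left(- \frac{1}{49}\right) \left(-1\right)}{45} = - \frac{3 \left(-1\right)}{49 \cdot 45} = \left(-1\right) \left(- \frac{1}{735}\right) = \frac{1}{735}$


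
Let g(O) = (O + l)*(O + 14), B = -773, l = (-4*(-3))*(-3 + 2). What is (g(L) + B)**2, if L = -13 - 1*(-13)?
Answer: 885481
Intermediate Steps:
l = -12 (l = 12*(-1) = -12)
L = 0 (L = -13 + 13 = 0)
g(O) = (-12 + O)*(14 + O) (g(O) = (O - 12)*(O + 14) = (-12 + O)*(14 + O))
(g(L) + B)**2 = ((-168 + 0**2 + 2*0) - 773)**2 = ((-168 + 0 + 0) - 773)**2 = (-168 - 773)**2 = (-941)**2 = 885481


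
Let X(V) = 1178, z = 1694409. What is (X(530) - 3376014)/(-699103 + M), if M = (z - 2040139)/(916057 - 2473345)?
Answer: 2627795802384/544352183467 ≈ 4.8274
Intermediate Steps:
M = 172865/778644 (M = (1694409 - 2040139)/(916057 - 2473345) = -345730/(-1557288) = -345730*(-1/1557288) = 172865/778644 ≈ 0.22201)
(X(530) - 3376014)/(-699103 + M) = (1178 - 3376014)/(-699103 + 172865/778644) = -3374836/(-544352183467/778644) = -3374836*(-778644/544352183467) = 2627795802384/544352183467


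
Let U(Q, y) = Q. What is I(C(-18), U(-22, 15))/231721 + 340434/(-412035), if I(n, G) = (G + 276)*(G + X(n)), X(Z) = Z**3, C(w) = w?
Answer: -230515713658/31825720745 ≈ -7.2431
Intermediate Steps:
I(n, G) = (276 + G)*(G + n**3) (I(n, G) = (G + 276)*(G + n**3) = (276 + G)*(G + n**3))
I(C(-18), U(-22, 15))/231721 + 340434/(-412035) = ((-22)**2 + 276*(-22) + 276*(-18)**3 - 22*(-18)**3)/231721 + 340434/(-412035) = (484 - 6072 + 276*(-5832) - 22*(-5832))*(1/231721) + 340434*(-1/412035) = (484 - 6072 - 1609632 + 128304)*(1/231721) - 113478/137345 = -1486916*1/231721 - 113478/137345 = -1486916/231721 - 113478/137345 = -230515713658/31825720745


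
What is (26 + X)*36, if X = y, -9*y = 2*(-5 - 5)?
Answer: 1016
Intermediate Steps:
y = 20/9 (y = -2*(-5 - 5)/9 = -2*(-10)/9 = -⅑*(-20) = 20/9 ≈ 2.2222)
X = 20/9 ≈ 2.2222
(26 + X)*36 = (26 + 20/9)*36 = (254/9)*36 = 1016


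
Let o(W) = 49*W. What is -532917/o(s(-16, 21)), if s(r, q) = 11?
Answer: -6921/7 ≈ -988.71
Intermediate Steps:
-532917/o(s(-16, 21)) = -532917/(49*11) = -532917/539 = -532917*1/539 = -6921/7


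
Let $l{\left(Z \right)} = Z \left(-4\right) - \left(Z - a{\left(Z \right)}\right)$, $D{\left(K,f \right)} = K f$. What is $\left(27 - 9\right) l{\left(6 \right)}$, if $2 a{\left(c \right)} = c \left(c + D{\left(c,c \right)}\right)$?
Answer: $1728$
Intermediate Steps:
$a{\left(c \right)} = \frac{c \left(c + c^{2}\right)}{2}$ ($a{\left(c \right)} = \frac{c \left(c + c c\right)}{2} = \frac{c \left(c + c^{2}\right)}{2}$)
$l{\left(Z \right)} = - 5 Z + \frac{Z^{2} \left(1 + Z\right)}{2}$ ($l{\left(Z \right)} = Z \left(-4\right) + \left(\frac{Z^{2} \left(1 + Z\right)}{2} - Z\right) = - 4 Z + \left(- Z + \frac{Z^{2} \left(1 + Z\right)}{2}\right) = - 5 Z + \frac{Z^{2} \left(1 + Z\right)}{2}$)
$\left(27 - 9\right) l{\left(6 \right)} = \left(27 - 9\right) \frac{1}{2} \cdot 6 \left(-10 + 6 \left(1 + 6\right)\right) = 18 \cdot \frac{1}{2} \cdot 6 \left(-10 + 6 \cdot 7\right) = 18 \cdot \frac{1}{2} \cdot 6 \left(-10 + 42\right) = 18 \cdot \frac{1}{2} \cdot 6 \cdot 32 = 18 \cdot 96 = 1728$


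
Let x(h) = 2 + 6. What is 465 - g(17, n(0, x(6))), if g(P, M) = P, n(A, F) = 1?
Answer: 448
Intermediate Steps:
x(h) = 8
465 - g(17, n(0, x(6))) = 465 - 1*17 = 465 - 17 = 448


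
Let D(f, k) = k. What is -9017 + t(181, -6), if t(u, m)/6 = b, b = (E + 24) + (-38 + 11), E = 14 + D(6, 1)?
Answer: -8945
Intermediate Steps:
E = 15 (E = 14 + 1 = 15)
b = 12 (b = (15 + 24) + (-38 + 11) = 39 - 27 = 12)
t(u, m) = 72 (t(u, m) = 6*12 = 72)
-9017 + t(181, -6) = -9017 + 72 = -8945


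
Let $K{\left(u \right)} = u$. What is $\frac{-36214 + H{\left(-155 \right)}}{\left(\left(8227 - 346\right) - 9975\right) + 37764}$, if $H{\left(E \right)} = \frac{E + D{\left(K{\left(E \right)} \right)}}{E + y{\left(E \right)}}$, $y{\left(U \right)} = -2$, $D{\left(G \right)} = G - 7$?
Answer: $- \frac{5685281}{5600190} \approx -1.0152$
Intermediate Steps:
$D{\left(G \right)} = -7 + G$ ($D{\left(G \right)} = G - 7 = -7 + G$)
$H{\left(E \right)} = \frac{-7 + 2 E}{-2 + E}$ ($H{\left(E \right)} = \frac{E + \left(-7 + E\right)}{E - 2} = \frac{-7 + 2 E}{-2 + E}$)
$\frac{-36214 + H{\left(-155 \right)}}{\left(\left(8227 - 346\right) - 9975\right) + 37764} = \frac{-36214 + \frac{-7 + 2 \left(-155\right)}{-2 - 155}}{\left(\left(8227 - 346\right) - 9975\right) + 37764} = \frac{-36214 + \frac{-7 - 310}{-157}}{\left(7881 - 9975\right) + 37764} = \frac{-36214 - - \frac{317}{157}}{-2094 + 37764} = \frac{-36214 + \frac{317}{157}}{35670} = \left(- \frac{5685281}{157}\right) \frac{1}{35670} = - \frac{5685281}{5600190}$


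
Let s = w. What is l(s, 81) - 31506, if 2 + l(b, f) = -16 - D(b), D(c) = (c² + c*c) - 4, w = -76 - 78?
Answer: -78952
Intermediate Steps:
w = -154
s = -154
D(c) = -4 + 2*c² (D(c) = (c² + c²) - 4 = 2*c² - 4 = -4 + 2*c²)
l(b, f) = -14 - 2*b² (l(b, f) = -2 + (-16 - (-4 + 2*b²)) = -2 + (-16 + (4 - 2*b²)) = -2 + (-12 - 2*b²) = -14 - 2*b²)
l(s, 81) - 31506 = (-14 - 2*(-154)²) - 31506 = (-14 - 2*23716) - 31506 = (-14 - 47432) - 31506 = -47446 - 31506 = -78952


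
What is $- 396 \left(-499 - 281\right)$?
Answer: $308880$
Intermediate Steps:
$- 396 \left(-499 - 281\right) = \left(-396\right) \left(-780\right) = 308880$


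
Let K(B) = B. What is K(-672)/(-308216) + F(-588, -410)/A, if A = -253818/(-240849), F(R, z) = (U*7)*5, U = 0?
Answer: 84/38527 ≈ 0.0021803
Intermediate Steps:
F(R, z) = 0 (F(R, z) = (0*7)*5 = 0*5 = 0)
A = 28202/26761 (A = -253818*(-1/240849) = 28202/26761 ≈ 1.0538)
K(-672)/(-308216) + F(-588, -410)/A = -672/(-308216) + 0/(28202/26761) = -672*(-1/308216) + 0*(26761/28202) = 84/38527 + 0 = 84/38527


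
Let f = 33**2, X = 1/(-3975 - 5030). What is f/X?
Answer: -9806445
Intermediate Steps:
X = -1/9005 (X = 1/(-9005) = -1/9005 ≈ -0.00011105)
f = 1089
f/X = 1089/(-1/9005) = 1089*(-9005) = -9806445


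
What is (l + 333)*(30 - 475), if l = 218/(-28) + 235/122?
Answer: -62161605/427 ≈ -1.4558e+5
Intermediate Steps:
l = -2502/427 (l = 218*(-1/28) + 235*(1/122) = -109/14 + 235/122 = -2502/427 ≈ -5.8595)
(l + 333)*(30 - 475) = (-2502/427 + 333)*(30 - 475) = (139689/427)*(-445) = -62161605/427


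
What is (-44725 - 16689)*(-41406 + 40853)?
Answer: 33961942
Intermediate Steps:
(-44725 - 16689)*(-41406 + 40853) = -61414*(-553) = 33961942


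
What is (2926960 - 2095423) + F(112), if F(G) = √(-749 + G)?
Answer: 831537 + 7*I*√13 ≈ 8.3154e+5 + 25.239*I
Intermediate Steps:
(2926960 - 2095423) + F(112) = (2926960 - 2095423) + √(-749 + 112) = 831537 + √(-637) = 831537 + 7*I*√13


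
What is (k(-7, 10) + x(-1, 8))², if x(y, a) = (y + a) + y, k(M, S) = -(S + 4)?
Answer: 64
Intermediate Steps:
k(M, S) = -4 - S (k(M, S) = -(4 + S) = -4 - S)
x(y, a) = a + 2*y (x(y, a) = (a + y) + y = a + 2*y)
(k(-7, 10) + x(-1, 8))² = ((-4 - 1*10) + (8 + 2*(-1)))² = ((-4 - 10) + (8 - 2))² = (-14 + 6)² = (-8)² = 64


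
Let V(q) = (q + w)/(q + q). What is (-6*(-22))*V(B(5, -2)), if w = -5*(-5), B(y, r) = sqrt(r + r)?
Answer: 66 - 825*I ≈ 66.0 - 825.0*I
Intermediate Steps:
B(y, r) = sqrt(2)*sqrt(r) (B(y, r) = sqrt(2*r) = sqrt(2)*sqrt(r))
w = 25
V(q) = (25 + q)/(2*q) (V(q) = (q + 25)/(q + q) = (25 + q)/((2*q)) = (25 + q)*(1/(2*q)) = (25 + q)/(2*q))
(-6*(-22))*V(B(5, -2)) = (-6*(-22))*((25 + sqrt(2)*sqrt(-2))/(2*((sqrt(2)*sqrt(-2))))) = 132*((25 + sqrt(2)*(I*sqrt(2)))/(2*((sqrt(2)*(I*sqrt(2)))))) = 132*((25 + 2*I)/(2*((2*I)))) = 132*((-I/2)*(25 + 2*I)/2) = 132*(-I*(25 + 2*I)/4) = -33*I*(25 + 2*I)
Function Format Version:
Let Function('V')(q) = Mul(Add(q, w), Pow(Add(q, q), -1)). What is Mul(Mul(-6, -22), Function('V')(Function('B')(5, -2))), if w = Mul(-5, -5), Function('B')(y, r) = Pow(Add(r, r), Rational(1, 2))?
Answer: Add(66, Mul(-825, I)) ≈ Add(66.000, Mul(-825.00, I))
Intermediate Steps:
Function('B')(y, r) = Mul(Pow(2, Rational(1, 2)), Pow(r, Rational(1, 2))) (Function('B')(y, r) = Pow(Mul(2, r), Rational(1, 2)) = Mul(Pow(2, Rational(1, 2)), Pow(r, Rational(1, 2))))
w = 25
Function('V')(q) = Mul(Rational(1, 2), Pow(q, -1), Add(25, q)) (Function('V')(q) = Mul(Add(q, 25), Pow(Add(q, q), -1)) = Mul(Add(25, q), Pow(Mul(2, q), -1)) = Mul(Add(25, q), Mul(Rational(1, 2), Pow(q, -1))) = Mul(Rational(1, 2), Pow(q, -1), Add(25, q)))
Mul(Mul(-6, -22), Function('V')(Function('B')(5, -2))) = Mul(Mul(-6, -22), Mul(Rational(1, 2), Pow(Mul(Pow(2, Rational(1, 2)), Pow(-2, Rational(1, 2))), -1), Add(25, Mul(Pow(2, Rational(1, 2)), Pow(-2, Rational(1, 2)))))) = Mul(132, Mul(Rational(1, 2), Pow(Mul(Pow(2, Rational(1, 2)), Mul(I, Pow(2, Rational(1, 2)))), -1), Add(25, Mul(Pow(2, Rational(1, 2)), Mul(I, Pow(2, Rational(1, 2))))))) = Mul(132, Mul(Rational(1, 2), Pow(Mul(2, I), -1), Add(25, Mul(2, I)))) = Mul(132, Mul(Rational(1, 2), Mul(Rational(-1, 2), I), Add(25, Mul(2, I)))) = Mul(132, Mul(Rational(-1, 4), I, Add(25, Mul(2, I)))) = Mul(-33, I, Add(25, Mul(2, I)))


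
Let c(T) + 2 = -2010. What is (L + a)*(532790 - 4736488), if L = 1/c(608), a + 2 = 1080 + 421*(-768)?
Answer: 1362769532684849/1006 ≈ 1.3546e+12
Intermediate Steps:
c(T) = -2012 (c(T) = -2 - 2010 = -2012)
a = -322250 (a = -2 + (1080 + 421*(-768)) = -2 + (1080 - 323328) = -2 - 322248 = -322250)
L = -1/2012 (L = 1/(-2012) = -1/2012 ≈ -0.00049702)
(L + a)*(532790 - 4736488) = (-1/2012 - 322250)*(532790 - 4736488) = -648367001/2012*(-4203698) = 1362769532684849/1006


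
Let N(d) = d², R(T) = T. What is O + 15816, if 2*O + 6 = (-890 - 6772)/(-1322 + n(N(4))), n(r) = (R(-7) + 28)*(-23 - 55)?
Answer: 46810311/2960 ≈ 15814.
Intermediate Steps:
n(r) = -1638 (n(r) = (-7 + 28)*(-23 - 55) = 21*(-78) = -1638)
O = -5049/2960 (O = -3 + ((-890 - 6772)/(-1322 - 1638))/2 = -3 + (-7662/(-2960))/2 = -3 + (-7662*(-1/2960))/2 = -3 + (½)*(3831/1480) = -3 + 3831/2960 = -5049/2960 ≈ -1.7057)
O + 15816 = -5049/2960 + 15816 = 46810311/2960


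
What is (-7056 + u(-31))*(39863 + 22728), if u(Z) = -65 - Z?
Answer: -443770190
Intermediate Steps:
(-7056 + u(-31))*(39863 + 22728) = (-7056 + (-65 - 1*(-31)))*(39863 + 22728) = (-7056 + (-65 + 31))*62591 = (-7056 - 34)*62591 = -7090*62591 = -443770190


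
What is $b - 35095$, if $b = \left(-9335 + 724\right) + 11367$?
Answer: $-32339$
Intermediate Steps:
$b = 2756$ ($b = -8611 + 11367 = 2756$)
$b - 35095 = 2756 - 35095 = -32339$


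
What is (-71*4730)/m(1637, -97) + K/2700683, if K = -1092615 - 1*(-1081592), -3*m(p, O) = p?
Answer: 2720893071019/4421018071 ≈ 615.45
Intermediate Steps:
m(p, O) = -p/3
K = -11023 (K = -1092615 + 1081592 = -11023)
(-71*4730)/m(1637, -97) + K/2700683 = (-71*4730)/((-⅓*1637)) - 11023/2700683 = -335830/(-1637/3) - 11023*1/2700683 = -335830*(-3/1637) - 11023/2700683 = 1007490/1637 - 11023/2700683 = 2720893071019/4421018071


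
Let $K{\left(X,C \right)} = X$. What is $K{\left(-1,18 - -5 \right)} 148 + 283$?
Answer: $135$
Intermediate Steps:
$K{\left(-1,18 - -5 \right)} 148 + 283 = \left(-1\right) 148 + 283 = -148 + 283 = 135$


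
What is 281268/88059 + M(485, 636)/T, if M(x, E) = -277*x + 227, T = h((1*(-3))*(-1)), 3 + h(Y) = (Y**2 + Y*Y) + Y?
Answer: -218615447/29353 ≈ -7447.8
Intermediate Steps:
h(Y) = -3 + Y + 2*Y**2 (h(Y) = -3 + ((Y**2 + Y*Y) + Y) = -3 + ((Y**2 + Y**2) + Y) = -3 + (2*Y**2 + Y) = -3 + (Y + 2*Y**2) = -3 + Y + 2*Y**2)
T = 18 (T = -3 + (1*(-3))*(-1) + 2*((1*(-3))*(-1))**2 = -3 - 3*(-1) + 2*(-3*(-1))**2 = -3 + 3 + 2*3**2 = -3 + 3 + 2*9 = -3 + 3 + 18 = 18)
M(x, E) = 227 - 277*x
281268/88059 + M(485, 636)/T = 281268/88059 + (227 - 277*485)/18 = 281268*(1/88059) + (227 - 134345)*(1/18) = 93756/29353 - 134118*1/18 = 93756/29353 - 7451 = -218615447/29353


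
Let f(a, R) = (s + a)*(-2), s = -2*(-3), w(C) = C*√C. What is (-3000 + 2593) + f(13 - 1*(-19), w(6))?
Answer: -483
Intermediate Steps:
w(C) = C^(3/2)
s = 6
f(a, R) = -12 - 2*a (f(a, R) = (6 + a)*(-2) = -12 - 2*a)
(-3000 + 2593) + f(13 - 1*(-19), w(6)) = (-3000 + 2593) + (-12 - 2*(13 - 1*(-19))) = -407 + (-12 - 2*(13 + 19)) = -407 + (-12 - 2*32) = -407 + (-12 - 64) = -407 - 76 = -483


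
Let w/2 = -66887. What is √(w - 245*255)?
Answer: 443*I ≈ 443.0*I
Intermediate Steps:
w = -133774 (w = 2*(-66887) = -133774)
√(w - 245*255) = √(-133774 - 245*255) = √(-133774 - 62475) = √(-196249) = 443*I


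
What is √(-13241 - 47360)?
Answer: I*√60601 ≈ 246.17*I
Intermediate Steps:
√(-13241 - 47360) = √(-60601) = I*√60601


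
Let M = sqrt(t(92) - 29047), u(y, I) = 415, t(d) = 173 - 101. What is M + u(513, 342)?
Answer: 415 + 5*I*sqrt(1159) ≈ 415.0 + 170.22*I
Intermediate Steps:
t(d) = 72
M = 5*I*sqrt(1159) (M = sqrt(72 - 29047) = sqrt(-28975) = 5*I*sqrt(1159) ≈ 170.22*I)
M + u(513, 342) = 5*I*sqrt(1159) + 415 = 415 + 5*I*sqrt(1159)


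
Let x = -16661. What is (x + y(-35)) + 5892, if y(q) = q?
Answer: -10804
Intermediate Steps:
(x + y(-35)) + 5892 = (-16661 - 35) + 5892 = -16696 + 5892 = -10804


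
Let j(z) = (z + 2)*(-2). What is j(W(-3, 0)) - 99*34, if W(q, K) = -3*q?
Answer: -3388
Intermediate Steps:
j(z) = -4 - 2*z (j(z) = (2 + z)*(-2) = -4 - 2*z)
j(W(-3, 0)) - 99*34 = (-4 - (-6)*(-3)) - 99*34 = (-4 - 2*9) - 3366 = (-4 - 18) - 3366 = -22 - 3366 = -3388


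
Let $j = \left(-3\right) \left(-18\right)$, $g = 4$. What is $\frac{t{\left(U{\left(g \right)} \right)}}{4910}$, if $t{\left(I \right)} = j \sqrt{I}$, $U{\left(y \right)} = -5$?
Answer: $\frac{27 i \sqrt{5}}{2455} \approx 0.024592 i$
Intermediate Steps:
$j = 54$
$t{\left(I \right)} = 54 \sqrt{I}$
$\frac{t{\left(U{\left(g \right)} \right)}}{4910} = \frac{54 \sqrt{-5}}{4910} = 54 i \sqrt{5} \cdot \frac{1}{4910} = \frac{27 i \sqrt{5}}{2455}$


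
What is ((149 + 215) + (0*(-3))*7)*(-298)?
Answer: -108472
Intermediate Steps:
((149 + 215) + (0*(-3))*7)*(-298) = (364 + 0*7)*(-298) = (364 + 0)*(-298) = 364*(-298) = -108472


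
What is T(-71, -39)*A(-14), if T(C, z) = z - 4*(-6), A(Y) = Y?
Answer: 210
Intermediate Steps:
T(C, z) = 24 + z (T(C, z) = z + 24 = 24 + z)
T(-71, -39)*A(-14) = (24 - 39)*(-14) = -15*(-14) = 210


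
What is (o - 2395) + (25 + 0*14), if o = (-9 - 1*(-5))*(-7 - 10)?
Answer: -2302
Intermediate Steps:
o = 68 (o = (-9 + 5)*(-17) = -4*(-17) = 68)
(o - 2395) + (25 + 0*14) = (68 - 2395) + (25 + 0*14) = -2327 + (25 + 0) = -2327 + 25 = -2302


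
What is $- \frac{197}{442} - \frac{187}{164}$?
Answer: $- \frac{57481}{36244} \approx -1.5859$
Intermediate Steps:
$- \frac{197}{442} - \frac{187}{164} = - \frac{57481}{36244}$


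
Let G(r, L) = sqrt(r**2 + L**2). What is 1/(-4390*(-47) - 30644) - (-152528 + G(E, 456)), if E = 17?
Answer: 26797034209/175686 - 5*sqrt(8329) ≈ 1.5207e+5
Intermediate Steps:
G(r, L) = sqrt(L**2 + r**2)
1/(-4390*(-47) - 30644) - (-152528 + G(E, 456)) = 1/(-4390*(-47) - 30644) - (-152528 + sqrt(456**2 + 17**2)) = 1/(206330 - 30644) - (-152528 + sqrt(207936 + 289)) = 1/175686 - (-152528 + sqrt(208225)) = 1/175686 - (-152528 + 5*sqrt(8329)) = 1/175686 + (152528 - 5*sqrt(8329)) = 26797034209/175686 - 5*sqrt(8329)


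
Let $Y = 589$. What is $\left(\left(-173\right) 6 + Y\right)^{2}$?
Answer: $201601$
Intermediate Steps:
$\left(\left(-173\right) 6 + Y\right)^{2} = \left(\left(-173\right) 6 + 589\right)^{2} = \left(-1038 + 589\right)^{2} = \left(-449\right)^{2} = 201601$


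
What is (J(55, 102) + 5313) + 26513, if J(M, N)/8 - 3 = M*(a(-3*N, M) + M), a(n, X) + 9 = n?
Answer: -82550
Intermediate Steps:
a(n, X) = -9 + n
J(M, N) = 24 + 8*M*(-9 + M - 3*N) (J(M, N) = 24 + 8*(M*((-9 - 3*N) + M)) = 24 + 8*(M*(-9 + M - 3*N)) = 24 + 8*M*(-9 + M - 3*N))
(J(55, 102) + 5313) + 26513 = ((24 + 8*55² - 24*55*(3 + 102)) + 5313) + 26513 = ((24 + 8*3025 - 24*55*105) + 5313) + 26513 = ((24 + 24200 - 138600) + 5313) + 26513 = (-114376 + 5313) + 26513 = -109063 + 26513 = -82550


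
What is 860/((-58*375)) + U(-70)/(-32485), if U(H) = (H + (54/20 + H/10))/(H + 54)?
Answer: -3588877/90438240 ≈ -0.039683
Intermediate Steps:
U(H) = (27/10 + 11*H/10)/(54 + H) (U(H) = (H + (54*(1/20) + H*(⅒)))/(54 + H) = (H + (27/10 + H/10))/(54 + H) = (27/10 + 11*H/10)/(54 + H))
860/((-58*375)) + U(-70)/(-32485) = 860/((-58*375)) + ((27 + 11*(-70))/(10*(54 - 70)))/(-32485) = 860/(-21750) + ((⅒)*(27 - 770)/(-16))*(-1/32485) = 860*(-1/21750) + ((⅒)*(-1/16)*(-743))*(-1/32485) = -86/2175 + (743/160)*(-1/32485) = -86/2175 - 743/5197600 = -3588877/90438240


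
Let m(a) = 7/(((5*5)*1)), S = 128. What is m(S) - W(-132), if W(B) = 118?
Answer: -2943/25 ≈ -117.72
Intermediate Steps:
m(a) = 7/25 (m(a) = 7/((25*1)) = 7/25)
m(S) - W(-132) = 7/25 - 1*118 = 7/25 - 118 = -2943/25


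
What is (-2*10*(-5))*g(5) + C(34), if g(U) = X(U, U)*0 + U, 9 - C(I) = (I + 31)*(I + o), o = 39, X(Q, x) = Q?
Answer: -4236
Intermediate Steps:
C(I) = 9 - (31 + I)*(39 + I) (C(I) = 9 - (I + 31)*(I + 39) = 9 - (31 + I)*(39 + I))
g(U) = U (g(U) = U*0 + U = 0 + U = U)
(-2*10*(-5))*g(5) + C(34) = (-2*10*(-5))*5 + (-1200 - 1*34² - 70*34) = -20*(-5)*5 + (-1200 - 1*1156 - 2380) = 100*5 + (-1200 - 1156 - 2380) = 500 - 4736 = -4236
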